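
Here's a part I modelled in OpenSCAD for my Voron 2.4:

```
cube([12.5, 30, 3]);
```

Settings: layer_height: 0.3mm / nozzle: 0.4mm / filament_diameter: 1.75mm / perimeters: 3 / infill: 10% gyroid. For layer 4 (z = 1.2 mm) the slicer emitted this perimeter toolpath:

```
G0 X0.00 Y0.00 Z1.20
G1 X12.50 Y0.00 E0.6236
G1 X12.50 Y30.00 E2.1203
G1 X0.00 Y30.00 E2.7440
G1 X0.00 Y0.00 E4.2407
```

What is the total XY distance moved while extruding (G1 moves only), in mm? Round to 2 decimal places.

85.00 mm

Sum the Euclidean lengths of each G1 segment: total = 85.00 mm.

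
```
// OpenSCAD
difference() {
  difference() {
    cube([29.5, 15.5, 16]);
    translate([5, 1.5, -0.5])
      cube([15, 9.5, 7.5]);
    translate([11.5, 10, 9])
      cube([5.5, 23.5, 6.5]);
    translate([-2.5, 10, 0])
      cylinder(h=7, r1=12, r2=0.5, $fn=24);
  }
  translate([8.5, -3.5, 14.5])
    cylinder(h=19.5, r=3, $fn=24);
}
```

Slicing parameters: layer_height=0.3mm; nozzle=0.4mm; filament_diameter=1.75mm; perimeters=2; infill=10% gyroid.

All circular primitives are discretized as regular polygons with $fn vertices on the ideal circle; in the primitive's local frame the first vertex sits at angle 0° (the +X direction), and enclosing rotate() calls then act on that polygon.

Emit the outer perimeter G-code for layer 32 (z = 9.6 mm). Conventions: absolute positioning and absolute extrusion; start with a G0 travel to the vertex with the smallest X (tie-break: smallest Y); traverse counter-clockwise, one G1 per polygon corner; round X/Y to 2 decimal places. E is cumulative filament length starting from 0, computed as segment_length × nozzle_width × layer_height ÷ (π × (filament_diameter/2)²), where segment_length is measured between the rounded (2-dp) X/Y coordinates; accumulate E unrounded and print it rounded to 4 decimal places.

G0 X0.00 Y0.00 Z9.60
G1 X29.50 Y0.00 E1.4718
G1 X29.50 Y15.50 E2.2451
G1 X17.00 Y15.50 E2.8687
G1 X17.00 Y10.00 E3.1431
G1 X11.50 Y10.00 E3.4175
G1 X11.50 Y15.50 E3.6919
G1 X0.00 Y15.50 E4.2656
G1 X0.00 Y0.00 E5.0389

At z = 9.6 mm: the cube (footprint 29.5×15.5) is included at this height; the cube at (5, 1.5) is absent (z outside [-0.5, 7]); the cube at (11.5, 10) (footprint 5.5×23.5) is included at this height; the cone at (-2.5, 10) is absent (z outside [0, 7]); Subtracting the remaining from the first: starting from the 29.5×15.5 cube, the 5.5×23.5 cube at (11.5, 10) partially overlaps it — only the 30.25 mm² overlap (of its 129.25 mm²) is removed, clipping the outline — 1 connected region; the cylinder at (8.5, -3.5) is not intersected at this z (z outside [14.5, 34]); After the difference (first − rest): none of the subtracted shapes is present at this height, so the result so far is unchanged — 1 connected region. The outline is a single polygon with 8 vertices. Extrusion per mm of travel: 0.4 × 0.3 / (π × 0.875²) = 0.049890. Accumulating E over each segment gives final E = 5.0389.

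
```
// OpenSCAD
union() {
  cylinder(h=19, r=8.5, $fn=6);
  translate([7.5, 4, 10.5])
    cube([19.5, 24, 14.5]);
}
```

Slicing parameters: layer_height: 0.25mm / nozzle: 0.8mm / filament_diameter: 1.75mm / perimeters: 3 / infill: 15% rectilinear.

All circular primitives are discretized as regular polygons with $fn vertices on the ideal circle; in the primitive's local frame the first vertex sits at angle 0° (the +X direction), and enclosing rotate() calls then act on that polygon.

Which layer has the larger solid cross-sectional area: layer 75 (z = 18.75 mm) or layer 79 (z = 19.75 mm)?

Layer 75 (z = 18.75): the r=8.5 cylinder gives a regular 6-gon of circumradius 8.5 (constant along its height) (area = (6/2)·8.500²·sin(360°/6) = 187.71 mm²); the 19.5×24 cube at (7.5, 4) contributes its full rectangle (area 468.00 mm²); Taking the union: the 2 present regions are separate (no shared area or edge), so areas and boundary lengths simply add and each stays a separate island — area = 655.71 mm². So its area = 655.71 mm². Layer 79 (z = 19.75): the cylinder is absent (z outside [0, 19]); the 19.5×24 cube at (7.5, 4) contributes its full rectangle (area 468.00 mm²); Combining (union): only the 19.5×24 cube at (7.5, 4) is present, so the union is just that shape — area = 468.00 mm². So its area = 468.00 mm². Layer 75 is larger (655.71 vs 468.00 mm²).

layer 75 (z = 18.75 mm)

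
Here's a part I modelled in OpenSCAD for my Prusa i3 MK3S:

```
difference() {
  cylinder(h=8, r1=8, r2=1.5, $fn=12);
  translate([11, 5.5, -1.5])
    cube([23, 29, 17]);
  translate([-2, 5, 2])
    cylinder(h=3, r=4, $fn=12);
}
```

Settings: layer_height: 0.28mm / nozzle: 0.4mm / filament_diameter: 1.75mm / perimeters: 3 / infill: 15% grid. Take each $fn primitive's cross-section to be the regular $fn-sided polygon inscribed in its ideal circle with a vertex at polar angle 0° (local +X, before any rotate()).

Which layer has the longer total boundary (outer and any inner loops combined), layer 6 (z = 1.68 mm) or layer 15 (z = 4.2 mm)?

layer 6 (z = 1.68 mm)

Layer 6 (z = 1.68): the cone: at t=0.210 of its height the radius interpolates to r₁+(r₂−r₁)t = 6.635, giving a regular 12-gon of that circumradius (perimeter = 2·12·6.635·sin(180°/12) = 41.21 mm); the cube at (11, 5.5) is present — its section is the full 23×29 rectangle (perimeter 104.00 mm); the cylinder at (-2, 5) is not intersected at this z (z outside [2, 5]); Subtracting the remaining from the first: starting from the cone, the 23×29 cube at (11, 5.5) misses the remaining region (no effect) — boundary = 41.21 mm. So its perimeter = 41.21 mm. Layer 15 (z = 4.2): the cone contributes a regular 12-gon of circumradius 4.588 (interpolated between r1=8 and r2=1.5 at t=0.525) (perimeter = 2·12·4.588·sin(180°/12) = 28.50 mm); the cube at (11, 5.5) is present — its section is the full 23×29 rectangle (perimeter 104.00 mm); the cylinder at (-2, 5): section is a regular 12-gon, circumradius r=4 (perimeter = 2·12·4.000·sin(180°/12) = 24.85 mm); Taking the first minus the rest: starting from the cone, the 23×29 cube at (11, 5.5) misses the remaining region (no effect); the r=4 cylinder at (-2, 5) partially overlaps it — only the 13.40 mm² overlap (of its 48.00 mm²) is removed, clipping the outline — boundary = 28.84 mm. So its perimeter = 28.84 mm. Layer 6 is larger (41.21 vs 28.84 mm).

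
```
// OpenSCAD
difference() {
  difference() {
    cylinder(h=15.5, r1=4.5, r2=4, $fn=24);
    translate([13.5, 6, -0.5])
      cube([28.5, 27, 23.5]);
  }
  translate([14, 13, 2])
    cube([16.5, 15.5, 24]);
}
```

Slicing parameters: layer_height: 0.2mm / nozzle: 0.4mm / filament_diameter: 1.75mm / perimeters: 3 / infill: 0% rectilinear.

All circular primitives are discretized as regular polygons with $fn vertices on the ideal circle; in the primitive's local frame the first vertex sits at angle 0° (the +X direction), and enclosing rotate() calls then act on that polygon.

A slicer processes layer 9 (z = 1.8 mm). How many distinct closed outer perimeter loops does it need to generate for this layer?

1

At z = 1.8 mm: the cone (r1=4.5→r2=4) has section circumradius 4.442 here — a regular 24-gon; the cube at (13.5, 6) is present — its section is the full 28.5×27 rectangle; Subtracting the remaining from the first: starting from the cone, the 28.5×27 cube at (13.5, 6) misses the remaining region (no effect) — 1 connected region; the cube at (14, 13) does not reach this height (z outside [2, 26]); After the difference (first − rest): none of the subtracted shapes is present at this height, so the result so far is unchanged — 1 connected region. The result has 1 disconnected region.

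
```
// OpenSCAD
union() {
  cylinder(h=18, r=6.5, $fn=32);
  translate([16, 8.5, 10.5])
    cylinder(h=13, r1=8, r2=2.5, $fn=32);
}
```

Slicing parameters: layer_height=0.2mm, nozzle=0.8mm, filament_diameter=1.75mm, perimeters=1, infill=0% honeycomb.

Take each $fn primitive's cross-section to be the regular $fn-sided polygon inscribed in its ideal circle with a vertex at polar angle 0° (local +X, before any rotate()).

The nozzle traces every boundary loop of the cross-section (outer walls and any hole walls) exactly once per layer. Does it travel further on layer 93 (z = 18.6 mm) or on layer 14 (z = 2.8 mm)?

layer 14 (z = 2.8 mm)

Layer 93 (z = 18.6): the cylinder is absent (z outside [0, 18]); the cone at (16, 8.5) (r1=8→r2=2.5) has section circumradius 4.573 here — a regular 32-gon (perimeter = 2·32·4.573·sin(180°/32) = 28.69 mm); Combining (union): only the cone at (16, 8.5) is present, so the union is just that shape — boundary = 28.69 mm. So its perimeter = 28.69 mm. Layer 14 (z = 2.8): the r=6.5 cylinder contributes a regular 32-gon of circumradius 6.5 (perimeter = 2·32·6.500·sin(180°/32) = 40.78 mm); the cone at (16, 8.5) is not intersected at this z (z outside [10.5, 23.5]); Combining (union): only the r=6.5 cylinder is present, so the union is just that shape — boundary = 40.78 mm. So its perimeter = 40.78 mm. Layer 14 is larger (40.78 vs 28.69 mm).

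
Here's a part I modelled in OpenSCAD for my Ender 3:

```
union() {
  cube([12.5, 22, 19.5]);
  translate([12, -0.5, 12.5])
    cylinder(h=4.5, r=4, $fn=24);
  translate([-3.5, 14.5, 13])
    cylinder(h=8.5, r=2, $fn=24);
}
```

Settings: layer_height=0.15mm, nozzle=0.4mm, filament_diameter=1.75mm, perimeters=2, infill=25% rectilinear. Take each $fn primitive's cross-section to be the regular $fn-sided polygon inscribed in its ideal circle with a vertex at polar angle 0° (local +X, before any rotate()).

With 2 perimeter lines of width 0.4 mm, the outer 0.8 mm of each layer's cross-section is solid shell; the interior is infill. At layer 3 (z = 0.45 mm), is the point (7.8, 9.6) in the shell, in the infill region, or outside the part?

infill

At z = 0.45 mm: the cube (footprint 12.5×22) is included at this height; the cylinder at (12, -0.5) is not intersected at this z (z outside [12.5, 17]); the cylinder at (-3.5, 14.5) is absent (z outside [13, 21.5]); Taking the union: only the 12.5×22 cube is present, so the union is just that shape — 1 connected region. Overall, the cross-section is a single solid region. The nearest boundary edge runs (12.50, 0.00)→(12.50, 22.00); distance from the point to it = 4.70 mm. The point is inside the cross-section and 4.70 mm from the nearest boundary — more than the 0.8 mm shell width (2 × 0.4), so it's in the infill interior.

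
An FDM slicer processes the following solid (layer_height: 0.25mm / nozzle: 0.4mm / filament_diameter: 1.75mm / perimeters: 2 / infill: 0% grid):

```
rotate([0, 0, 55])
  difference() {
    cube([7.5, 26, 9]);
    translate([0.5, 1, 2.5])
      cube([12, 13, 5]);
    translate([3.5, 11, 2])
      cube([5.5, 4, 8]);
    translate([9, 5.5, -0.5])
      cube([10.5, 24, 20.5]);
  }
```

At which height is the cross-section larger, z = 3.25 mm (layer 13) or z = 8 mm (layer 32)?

Layer 13 (z = 3.25): the cube (footprint 7.5×26) is included at this height (area 195.00 mm²); the cube at (0.5, 1) is present — its section is the full 12×13 rectangle (area 156.00 mm²); the 5.5×4 cube at (3.5, 11) contributes its full rectangle (area 22.00 mm²); the cube at (9, 5.5) is present — its section is the full 10.5×24 rectangle (area 252.00 mm²); Taking the first minus the rest: starting from the 7.5×26 cube (195.00 mm²), the 12×13 cube at (0.5, 1) partially overlaps it — only the 91.00 mm² overlap (of its 156.00 mm²) is removed, clipping the outline; the 5.5×4 cube at (3.5, 11) partially overlaps it — only the 4.00 mm² overlap (of its 22.00 mm²) is removed, clipping the outline; the 10.5×24 cube at (9, 5.5) misses the remaining region (no effect) — area = 100.00 mm²; (whole slice rotated 55° about Z — lengths, areas and connectivity unchanged). So its area = 100.00 mm². Layer 32 (z = 8): the 7.5×26 cube contributes its full rectangle (area 195.00 mm²); the cube at (0.5, 1) does not reach this height (z outside [2.5, 7.5]); the 5.5×4 cube at (3.5, 11) contributes its full rectangle (area 22.00 mm²); the cube at (9, 5.5) (footprint 10.5×24) is included at this height (area 252.00 mm²); Taking the first minus the rest: starting from the 7.5×26 cube (195.00 mm²), the 5.5×4 cube at (3.5, 11) partially overlaps it — only the 16.00 mm² overlap (of its 22.00 mm²) is removed, clipping the outline; the 10.5×24 cube at (9, 5.5) misses the remaining region (no effect) — area = 179.00 mm²; (whole slice rotated 55° about Z — lengths, areas and connectivity unchanged). So its area = 179.00 mm². Layer 32 is larger (179.00 vs 100.00 mm²).

layer 32 (z = 8 mm)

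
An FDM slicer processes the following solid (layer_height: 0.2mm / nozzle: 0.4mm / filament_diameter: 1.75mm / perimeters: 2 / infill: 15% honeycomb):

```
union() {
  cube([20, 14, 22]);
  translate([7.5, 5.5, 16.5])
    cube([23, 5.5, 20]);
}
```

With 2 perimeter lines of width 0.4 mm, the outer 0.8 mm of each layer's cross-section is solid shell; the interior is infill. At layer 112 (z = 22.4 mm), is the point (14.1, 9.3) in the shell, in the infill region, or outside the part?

At z = 22.4 mm: the cube is not intersected at this z (z outside [0, 22]); the cube at (7.5, 5.5) is present — its section is the full 23×5.5 rectangle; Taking the union: only the 23×5.5 cube at (7.5, 5.5) is present, so the union is just that shape — 1 connected region. Overall, the cross-section is a single solid region. The nearest boundary edge runs (30.50, 11.00)→(7.50, 11.00); distance from the point to it = 1.70 mm. The point is inside the cross-section and 1.70 mm from the nearest boundary — more than the 0.8 mm shell width (2 × 0.4), so it's in the infill interior.

infill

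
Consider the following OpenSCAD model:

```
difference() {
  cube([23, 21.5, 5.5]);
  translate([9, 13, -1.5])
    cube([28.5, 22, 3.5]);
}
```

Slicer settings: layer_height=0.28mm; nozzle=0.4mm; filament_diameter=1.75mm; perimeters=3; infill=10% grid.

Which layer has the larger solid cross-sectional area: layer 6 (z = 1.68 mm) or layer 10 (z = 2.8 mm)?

Layer 6 (z = 1.68): the cube is present — its section is the full 23×21.5 rectangle (area 494.50 mm²); the cube at (9, 13) is present — its section is the full 28.5×22 rectangle (area 627.00 mm²); Subtracting the remaining from the first: starting from the 23×21.5 cube (494.50 mm²), the 28.5×22 cube at (9, 13) partially overlaps it — only the 119.00 mm² overlap (of its 627.00 mm²) is removed, clipping the outline — area = 375.50 mm². So its area = 375.50 mm². Layer 10 (z = 2.8): the 23×21.5 cube contributes its full rectangle (area 494.50 mm²); the cube at (9, 13) is absent (z outside [-1.5, 2]); Taking the first minus the rest: none of the subtracted shapes is present at this height, so the 23×21.5 cube is unchanged — area = 494.50 mm². So its area = 494.50 mm². Layer 10 is larger (494.50 vs 375.50 mm²).

layer 10 (z = 2.8 mm)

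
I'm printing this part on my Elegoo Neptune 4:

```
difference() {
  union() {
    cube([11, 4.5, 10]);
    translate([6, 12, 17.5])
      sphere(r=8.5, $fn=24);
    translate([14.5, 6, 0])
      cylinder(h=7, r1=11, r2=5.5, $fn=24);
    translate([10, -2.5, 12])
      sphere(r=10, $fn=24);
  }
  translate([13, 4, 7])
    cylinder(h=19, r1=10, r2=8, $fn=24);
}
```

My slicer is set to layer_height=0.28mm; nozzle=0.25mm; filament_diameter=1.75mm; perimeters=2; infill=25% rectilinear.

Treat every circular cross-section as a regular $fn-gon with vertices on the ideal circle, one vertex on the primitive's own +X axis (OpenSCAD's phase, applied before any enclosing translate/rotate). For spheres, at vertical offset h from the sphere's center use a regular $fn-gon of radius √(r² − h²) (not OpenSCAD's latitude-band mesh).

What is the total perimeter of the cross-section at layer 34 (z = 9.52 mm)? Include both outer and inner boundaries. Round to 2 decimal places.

At z = 9.52 mm: the cube is present — its section is the full 11×4.5 rectangle (perimeter 31.00 mm); the sphere at (6, 12): section is a regular 24-gon, circumradius = √(r²−h²) = √(8.5²−7.98²) = 2.927 (perimeter = 2·24·2.927·sin(180°/24) = 18.34 mm); the cone at (14.5, 6) does not reach this height (z outside [0, 7]); the r=10 sphere at (10, -2.5) contributes a regular 24-gon of circumradius √(10²−2.48²) = 9.688 (perimeter = 2·24·9.688·sin(180°/24) = 60.70 mm); Merging all regions: the regions partially overlap (shared area 41.60 mm²), so the edge portions inside another operand are dropped and the merged outline is re-measured after clipping — boundary = 82.21 mm; the cone at (13, 4): at t=0.133 of its height the radius interpolates to r₁+(r₂−r₁)t = 9.735, giving a regular 24-gon of that circumradius (perimeter = 2·24·9.735·sin(180°/24) = 60.99 mm); Subtracting the remaining from the first: starting from the result so far, the cone at (13, 4) partially overlaps it — only the 165.09 mm² overlap (of its 294.32 mm²) is removed, clipping the outline — boundary = 80.96 mm. Overall, the cross-section has 2 separate islands. Total boundary length (outer) = 80.96 mm.

80.96 mm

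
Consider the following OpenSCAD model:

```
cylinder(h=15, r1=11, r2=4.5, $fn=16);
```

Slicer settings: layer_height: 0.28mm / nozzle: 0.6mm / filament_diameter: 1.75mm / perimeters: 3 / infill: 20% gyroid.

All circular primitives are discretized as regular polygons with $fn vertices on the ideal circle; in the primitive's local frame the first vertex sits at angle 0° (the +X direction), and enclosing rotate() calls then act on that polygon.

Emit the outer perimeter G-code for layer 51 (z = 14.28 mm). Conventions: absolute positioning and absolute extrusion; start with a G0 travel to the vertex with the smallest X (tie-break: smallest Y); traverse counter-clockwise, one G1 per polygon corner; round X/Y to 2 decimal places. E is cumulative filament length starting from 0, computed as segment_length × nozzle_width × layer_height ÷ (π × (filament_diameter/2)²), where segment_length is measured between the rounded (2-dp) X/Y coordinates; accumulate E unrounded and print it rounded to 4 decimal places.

At z = 14.28 mm: the cone contributes a regular 16-gon of circumradius 4.812 (interpolated between r1=11 and r2=4.5 at t=0.952). The outline is a single polygon with 16 vertices. Extrusion per mm of travel: 0.6 × 0.28 / (π × 0.875²) = 0.069846. Accumulating E over each segment gives final E = 2.0984.

G0 X-4.81 Y0.00 Z14.28
G1 X-4.45 Y-1.84 E0.1310
G1 X-3.40 Y-3.40 E0.2623
G1 X-1.84 Y-4.45 E0.3936
G1 X0.00 Y-4.81 E0.5246
G1 X1.84 Y-4.45 E0.6555
G1 X3.40 Y-3.40 E0.7869
G1 X4.45 Y-1.84 E0.9182
G1 X4.81 Y0.00 E1.0492
G1 X4.45 Y1.84 E1.1801
G1 X3.40 Y3.40 E1.3115
G1 X1.84 Y4.45 E1.4428
G1 X0.00 Y4.81 E1.5738
G1 X-1.84 Y4.45 E1.7047
G1 X-3.40 Y3.40 E1.8361
G1 X-4.45 Y1.84 E1.9674
G1 X-4.81 Y0.00 E2.0984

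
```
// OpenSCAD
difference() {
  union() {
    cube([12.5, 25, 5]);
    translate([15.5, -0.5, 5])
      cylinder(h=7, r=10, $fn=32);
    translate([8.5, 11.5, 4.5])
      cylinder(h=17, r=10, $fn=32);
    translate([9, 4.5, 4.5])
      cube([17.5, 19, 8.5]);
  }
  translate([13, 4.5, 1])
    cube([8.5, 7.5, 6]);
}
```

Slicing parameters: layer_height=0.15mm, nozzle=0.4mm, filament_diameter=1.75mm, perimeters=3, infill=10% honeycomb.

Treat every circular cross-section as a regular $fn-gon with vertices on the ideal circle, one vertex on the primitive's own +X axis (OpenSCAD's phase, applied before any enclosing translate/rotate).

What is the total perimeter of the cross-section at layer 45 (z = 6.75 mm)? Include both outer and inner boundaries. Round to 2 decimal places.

At z = 6.75 mm: the cube is absent (z outside [0, 5]); the r=10 cylinder at (15.5, -0.5) gives a regular 32-gon of circumradius 10 (constant along its height) (perimeter = 2·32·10.000·sin(180°/32) = 62.73 mm); the r=10 cylinder at (8.5, 11.5) gives a regular 32-gon of circumradius 10 (constant along its height) (perimeter = 2·32·10.000·sin(180°/32) = 62.73 mm); the cube at (9, 4.5) is present — its section is the full 17.5×19 rectangle (perimeter 73.00 mm); Merging all regions: the regions partially overlap (shared area 214.77 mm²), so the edge portions inside another operand are dropped and the merged outline is re-measured after clipping — boundary = 109.15 mm; the cube at (13, 4.5) is present — its section is the full 8.5×7.5 rectangle (perimeter 32.00 mm); After the difference (first − rest): starting from that combined region, the 8.5×7.5 cube at (13, 4.5) lies wholly inside it (removes its full 63.75 mm² and its 32.00 mm outline becomes a hole wall) — boundary (outer + 1 inner loop) = 141.15 mm. Overall, the cross-section is one region with 1 hole. Total boundary length (outer + inner) = 141.15 mm.

141.15 mm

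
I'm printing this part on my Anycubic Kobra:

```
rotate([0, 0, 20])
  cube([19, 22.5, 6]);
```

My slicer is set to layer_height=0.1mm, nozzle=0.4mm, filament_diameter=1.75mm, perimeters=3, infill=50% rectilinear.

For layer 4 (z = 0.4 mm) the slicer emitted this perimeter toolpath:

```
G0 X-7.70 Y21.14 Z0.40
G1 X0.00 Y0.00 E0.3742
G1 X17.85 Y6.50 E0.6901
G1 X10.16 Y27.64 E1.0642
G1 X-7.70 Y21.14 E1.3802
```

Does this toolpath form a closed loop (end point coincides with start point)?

Start point (G0): (-7.70, 21.14). End point (last G1): the path returns to the start — closed.

yes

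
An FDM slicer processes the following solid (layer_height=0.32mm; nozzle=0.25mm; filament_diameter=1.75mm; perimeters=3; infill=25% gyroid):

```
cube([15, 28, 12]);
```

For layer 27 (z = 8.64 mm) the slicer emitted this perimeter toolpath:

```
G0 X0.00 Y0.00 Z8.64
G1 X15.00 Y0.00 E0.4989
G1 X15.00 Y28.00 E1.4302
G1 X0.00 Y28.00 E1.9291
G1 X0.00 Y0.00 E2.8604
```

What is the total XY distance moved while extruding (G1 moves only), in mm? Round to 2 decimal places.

Sum the Euclidean lengths of each G1 segment: total = 86.00 mm.

86.00 mm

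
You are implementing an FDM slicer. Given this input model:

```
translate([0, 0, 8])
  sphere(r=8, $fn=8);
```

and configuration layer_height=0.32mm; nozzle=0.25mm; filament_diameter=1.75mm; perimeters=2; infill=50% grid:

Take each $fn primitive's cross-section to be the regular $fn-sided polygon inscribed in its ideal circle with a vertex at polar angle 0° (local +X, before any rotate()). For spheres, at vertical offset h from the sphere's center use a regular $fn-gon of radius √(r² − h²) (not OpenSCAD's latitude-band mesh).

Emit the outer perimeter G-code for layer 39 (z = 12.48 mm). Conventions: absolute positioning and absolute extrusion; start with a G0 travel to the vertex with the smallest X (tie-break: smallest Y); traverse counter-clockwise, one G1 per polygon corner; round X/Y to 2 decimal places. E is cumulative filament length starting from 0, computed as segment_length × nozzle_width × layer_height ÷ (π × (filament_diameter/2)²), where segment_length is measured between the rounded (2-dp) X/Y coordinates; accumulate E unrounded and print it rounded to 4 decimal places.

G0 X-6.63 Y0.00 Z12.48
G1 X-4.69 Y-4.69 E0.1688
G1 X0.00 Y-6.63 E0.3376
G1 X4.69 Y-4.69 E0.5064
G1 X6.63 Y0.00 E0.6752
G1 X4.69 Y4.69 E0.8440
G1 X0.00 Y6.63 E1.0129
G1 X-4.69 Y4.69 E1.1817
G1 X-6.63 Y0.00 E1.3505

At z = 12.48 mm: the r=8 sphere contributes a regular 8-gon of circumradius √(8²−4.48²) = 6.628. The outline is a single polygon with 8 vertices. Extrusion per mm of travel: 0.25 × 0.32 / (π × 0.875²) = 0.033260. Accumulating E over each segment gives final E = 1.3505.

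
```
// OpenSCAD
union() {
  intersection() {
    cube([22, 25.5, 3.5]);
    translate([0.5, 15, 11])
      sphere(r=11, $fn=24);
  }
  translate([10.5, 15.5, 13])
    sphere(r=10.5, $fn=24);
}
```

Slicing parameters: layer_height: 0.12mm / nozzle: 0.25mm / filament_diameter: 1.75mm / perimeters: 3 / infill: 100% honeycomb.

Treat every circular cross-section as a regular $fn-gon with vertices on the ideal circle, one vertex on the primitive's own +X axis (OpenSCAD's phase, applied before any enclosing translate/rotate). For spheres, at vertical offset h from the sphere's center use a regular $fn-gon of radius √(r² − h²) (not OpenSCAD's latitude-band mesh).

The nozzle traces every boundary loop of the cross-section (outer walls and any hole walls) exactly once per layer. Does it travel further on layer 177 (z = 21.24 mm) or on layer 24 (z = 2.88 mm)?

layer 24 (z = 2.88 mm)

Layer 177 (z = 21.24): the cube is absent (z outside [0, 3.5]); the sphere at (0.5, 15): section is a regular 24-gon, circumradius = √(r²−h²) = √(11²−10.24²) = 4.018 (perimeter = 2·24·4.018·sin(180°/24) = 25.17 mm); Taking the intersection: at least one operand is absent at this height, so nothing remains; the r=10.5 sphere at (10.5, 15.5) slices to a regular 24-gon of circumradius 6.508 (√(r²−h²) with h=8.24 from center) (perimeter = 2·24·6.508·sin(180°/24) = 40.77 mm); Merging all regions: only the r=10.5 sphere at (10.5, 15.5) is present, so the union is just that shape — boundary = 40.77 mm. So its perimeter = 40.77 mm. Layer 24 (z = 2.88): the cube (footprint 22×25.5) is included at this height (perimeter 95.00 mm); the r=11 sphere at (0.5, 15) slices to a regular 24-gon of circumradius 7.421 (√(r²−h²) with h=8.12 from center) (perimeter = 2·24·7.421·sin(180°/24) = 46.49 mm); Taking the intersection: the r=11 sphere at (0.5, 15) partially overlaps the 22×25.5 cube; clipping to the common part keeps 92.90 mm² — boundary = 38.96 mm; the r=10.5 sphere at (10.5, 15.5) slices to a regular 24-gon of circumradius 2.799 (√(r²−h²) with h=10.12 from center) (perimeter = 2·24·2.799·sin(180°/24) = 17.54 mm); Merging all regions: the regions partially overlap (shared area 0.16 mm²), so the edge portions inside another operand are dropped and the merged outline is re-measured after clipping — boundary = 53.50 mm. So its perimeter = 53.50 mm. Layer 24 is larger (53.50 vs 40.77 mm).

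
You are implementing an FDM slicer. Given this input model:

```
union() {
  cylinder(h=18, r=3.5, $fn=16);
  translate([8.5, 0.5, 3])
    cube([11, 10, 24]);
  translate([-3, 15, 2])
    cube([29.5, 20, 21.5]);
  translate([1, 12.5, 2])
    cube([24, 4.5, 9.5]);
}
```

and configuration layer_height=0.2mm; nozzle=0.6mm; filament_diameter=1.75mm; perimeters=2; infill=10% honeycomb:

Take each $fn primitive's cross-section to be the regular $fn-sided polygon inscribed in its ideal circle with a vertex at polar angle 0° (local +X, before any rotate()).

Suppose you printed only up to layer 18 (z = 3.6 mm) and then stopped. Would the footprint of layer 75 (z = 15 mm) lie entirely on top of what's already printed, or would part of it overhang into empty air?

entirely on top

Compare the two slices. At z = 3.6: the cylinder: section is a regular 16-gon, circumradius r=3.5 (area = (16/2)·3.500²·sin(360°/16) = 37.50 mm²); the 11×10 cube at (8.5, 0.5) contributes its full rectangle (area 110.00 mm²); the 29.5×20 cube at (-3, 15) contributes its full rectangle (area 590.00 mm²); the 24×4.5 cube at (1, 12.5) contributes its full rectangle (area 108.00 mm²); Combining (union): the regions partially overlap — summed areas 845.50 mm² minus the doubly-counted overlap 48.00 mm² gives 797.50 mm² — area = 797.50 mm². At z = 15: the cylinder: section is a regular 16-gon, circumradius r=3.5 (area = (16/2)·3.500²·sin(360°/16) = 37.50 mm²); the 11×10 cube at (8.5, 0.5) contributes its full rectangle (area 110.00 mm²); the cube at (-3, 15) is present — its section is the full 29.5×20 rectangle (area 590.00 mm²); the cube at (1, 12.5) does not reach this height (z outside [2, 11.5]); Combining (union): the 3 present regions are separate (no shared area or edge), so areas and boundary lengths simply add and each stays a separate island — area = 737.50 mm². Checking containment: the cross-section at z = 15 is a subset of the cross-section at z = 3.6.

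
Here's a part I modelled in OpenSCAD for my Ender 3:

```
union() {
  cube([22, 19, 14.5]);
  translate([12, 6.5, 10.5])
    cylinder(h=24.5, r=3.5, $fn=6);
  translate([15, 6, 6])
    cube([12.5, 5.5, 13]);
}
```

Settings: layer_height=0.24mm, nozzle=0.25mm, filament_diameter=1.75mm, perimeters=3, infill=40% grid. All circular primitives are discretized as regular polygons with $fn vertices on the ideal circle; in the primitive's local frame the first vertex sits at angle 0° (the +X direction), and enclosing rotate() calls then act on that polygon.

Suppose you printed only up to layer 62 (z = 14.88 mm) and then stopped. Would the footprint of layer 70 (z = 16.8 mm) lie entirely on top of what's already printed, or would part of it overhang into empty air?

entirely on top

Compare the two slices. At z = 14.88: the cube is absent (z outside [0, 14.5]); the cylinder at (12, 6.5): section is a regular 6-gon, circumradius r=3.5 (area = (6/2)·3.500²·sin(360°/6) = 31.83 mm²); the 12.5×5.5 cube at (15, 6) contributes its full rectangle (area 68.75 mm²); Taking the union: the regions partially overlap — summed areas 100.58 mm² minus the doubly-counted overlap 0.39 mm² gives 100.18 mm² — area = 100.18 mm². At z = 16.8: the cube does not reach this height (z outside [0, 14.5]); the cylinder at (12, 6.5): section is a regular 6-gon, circumradius r=3.5 (area = (6/2)·3.500²·sin(360°/6) = 31.83 mm²); the cube at (15, 6) is present — its section is the full 12.5×5.5 rectangle (area 68.75 mm²); Taking the union: the regions partially overlap — summed areas 100.58 mm² minus the doubly-counted overlap 0.39 mm² gives 100.18 mm² — area = 100.18 mm². Checking containment: the cross-section at z = 16.8 is a subset of the cross-section at z = 14.88.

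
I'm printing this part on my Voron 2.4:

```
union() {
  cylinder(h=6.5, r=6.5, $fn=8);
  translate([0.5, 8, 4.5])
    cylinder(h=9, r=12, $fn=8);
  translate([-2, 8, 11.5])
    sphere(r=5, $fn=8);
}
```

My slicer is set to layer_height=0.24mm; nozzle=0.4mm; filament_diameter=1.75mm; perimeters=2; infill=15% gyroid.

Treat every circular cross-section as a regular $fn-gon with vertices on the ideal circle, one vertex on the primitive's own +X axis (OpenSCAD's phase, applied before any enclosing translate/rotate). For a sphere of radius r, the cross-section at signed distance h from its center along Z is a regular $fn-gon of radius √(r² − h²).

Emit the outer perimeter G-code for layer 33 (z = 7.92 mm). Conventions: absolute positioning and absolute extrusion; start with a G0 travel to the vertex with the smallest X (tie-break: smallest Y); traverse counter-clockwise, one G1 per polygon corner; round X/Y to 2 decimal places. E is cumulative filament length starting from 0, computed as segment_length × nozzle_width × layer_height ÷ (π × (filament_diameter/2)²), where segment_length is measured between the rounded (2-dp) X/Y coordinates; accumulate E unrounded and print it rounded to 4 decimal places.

At z = 7.92 mm: the cylinder is not intersected at this z (z outside [0, 6.5]); the r=12 cylinder at (0.5, 8) gives a regular 8-gon of circumradius 12 (constant along its height); the r=5 sphere at (-2, 8) slices to a regular 8-gon of circumradius 3.491 (√(r²−h²) with h=3.58 from center); Combining (union): the r=5 sphere at (-2, 8) lies entirely inside the r=12 cylinder at (0.5, 8), so the union is just the r=12 cylinder at (0.5, 8) — 1 connected region. The outline is a single polygon with 8 vertices. Extrusion per mm of travel: 0.4 × 0.24 / (π × 0.875²) = 0.039912. Accumulating E over each segment gives final E = 2.9334.

G0 X-11.50 Y8.00 Z7.92
G1 X-7.99 Y-0.49 E0.3667
G1 X0.50 Y-4.00 E0.7333
G1 X8.99 Y-0.49 E1.1000
G1 X12.50 Y8.00 E1.4667
G1 X8.99 Y16.49 E1.8334
G1 X0.50 Y20.00 E2.2000
G1 X-7.99 Y16.49 E2.5667
G1 X-11.50 Y8.00 E2.9334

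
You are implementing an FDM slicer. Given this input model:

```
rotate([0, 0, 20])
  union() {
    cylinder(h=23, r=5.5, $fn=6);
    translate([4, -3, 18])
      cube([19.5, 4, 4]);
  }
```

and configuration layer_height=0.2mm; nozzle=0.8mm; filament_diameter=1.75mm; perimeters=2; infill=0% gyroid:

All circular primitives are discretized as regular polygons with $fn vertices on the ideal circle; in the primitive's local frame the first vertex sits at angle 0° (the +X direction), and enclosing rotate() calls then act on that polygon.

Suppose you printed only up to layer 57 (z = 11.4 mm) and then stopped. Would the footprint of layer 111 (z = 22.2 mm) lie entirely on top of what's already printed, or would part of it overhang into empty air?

Compare the two slices. At z = 11.4: the r=5.5 cylinder contributes a regular 6-gon of circumradius 5.5 (area = (6/2)·5.500²·sin(360°/6) = 78.59 mm²); the cube at (4, -3) is absent (z outside [18, 22]); Taking the union: only the r=5.5 cylinder is present, so the union is just that shape — area = 78.59 mm²; (rotated 20° about Z; rotation is an isometry so areas/perimeters/island counts are preserved). At z = 22.2: the r=5.5 cylinder gives a regular 6-gon of circumradius 5.5 (constant along its height) (area = (6/2)·5.500²·sin(360°/6) = 78.59 mm²); the cube at (4, -3) is not intersected at this z (z outside [18, 22]); Combining (union): only the r=5.5 cylinder is present, so the union is just that shape — area = 78.59 mm²; (whole slice rotated 20° about Z — lengths, areas and connectivity unchanged). Checking containment: the cross-section at z = 22.2 is a subset of the cross-section at z = 11.4.

entirely on top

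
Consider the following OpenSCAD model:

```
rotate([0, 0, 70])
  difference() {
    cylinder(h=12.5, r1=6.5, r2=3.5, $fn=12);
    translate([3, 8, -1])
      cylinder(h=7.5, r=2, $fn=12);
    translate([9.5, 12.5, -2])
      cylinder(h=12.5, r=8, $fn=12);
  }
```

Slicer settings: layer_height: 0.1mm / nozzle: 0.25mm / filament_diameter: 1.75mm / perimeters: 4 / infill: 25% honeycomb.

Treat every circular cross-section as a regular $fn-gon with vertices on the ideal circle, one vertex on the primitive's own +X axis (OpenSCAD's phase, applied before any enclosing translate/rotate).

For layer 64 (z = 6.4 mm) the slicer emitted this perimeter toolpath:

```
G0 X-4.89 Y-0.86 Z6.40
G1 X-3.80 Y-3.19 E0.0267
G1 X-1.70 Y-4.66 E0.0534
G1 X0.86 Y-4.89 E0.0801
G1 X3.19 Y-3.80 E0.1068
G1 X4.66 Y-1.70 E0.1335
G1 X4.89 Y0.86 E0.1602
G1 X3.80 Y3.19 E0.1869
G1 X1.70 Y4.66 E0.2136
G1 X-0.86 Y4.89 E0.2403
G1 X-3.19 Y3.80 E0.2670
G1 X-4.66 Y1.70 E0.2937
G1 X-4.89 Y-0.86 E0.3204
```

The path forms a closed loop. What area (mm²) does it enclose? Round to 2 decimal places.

73.87 mm²

Apply the shoelace formula to the sequence of (X, Y) vertices; enclosed area = 73.87 mm².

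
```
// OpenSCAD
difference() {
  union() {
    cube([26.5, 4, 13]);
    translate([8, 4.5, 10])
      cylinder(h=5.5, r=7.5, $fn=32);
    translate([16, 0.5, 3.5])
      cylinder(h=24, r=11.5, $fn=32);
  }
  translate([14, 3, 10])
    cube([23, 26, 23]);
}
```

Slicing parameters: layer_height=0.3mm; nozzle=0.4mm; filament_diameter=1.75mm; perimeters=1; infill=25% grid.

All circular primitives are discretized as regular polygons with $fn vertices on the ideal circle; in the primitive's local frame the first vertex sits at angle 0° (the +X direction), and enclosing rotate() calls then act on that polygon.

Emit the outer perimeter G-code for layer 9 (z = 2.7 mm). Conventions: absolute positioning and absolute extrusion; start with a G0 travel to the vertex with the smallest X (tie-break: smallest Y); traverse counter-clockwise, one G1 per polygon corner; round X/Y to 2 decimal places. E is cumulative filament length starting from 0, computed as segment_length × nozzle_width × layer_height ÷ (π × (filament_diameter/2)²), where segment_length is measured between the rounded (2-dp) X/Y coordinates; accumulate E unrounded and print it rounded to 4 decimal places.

G0 X0.00 Y0.00 Z2.70
G1 X26.50 Y0.00 E1.3221
G1 X26.50 Y4.00 E1.5217
G1 X0.00 Y4.00 E2.8437
G1 X0.00 Y0.00 E3.0433

At z = 2.7 mm: the cube is present — its section is the full 26.5×4 rectangle; the cylinder at (8, 4.5) does not reach this height (z outside [10, 15.5]); the cylinder at (16, 0.5) is not intersected at this z (z outside [3.5, 27.5]); Merging all regions: only the 26.5×4 cube is present, so the union is just that shape — 1 connected region; the cube at (14, 3) is absent (z outside [10, 33]); After the difference (first − rest): none of the subtracted shapes is present at this height, so the result so far is unchanged — 1 connected region. The outline is a single polygon with 4 vertices. Extrusion per mm of travel: 0.4 × 0.3 / (π × 0.875²) = 0.049890. Accumulating E over each segment gives final E = 3.0433.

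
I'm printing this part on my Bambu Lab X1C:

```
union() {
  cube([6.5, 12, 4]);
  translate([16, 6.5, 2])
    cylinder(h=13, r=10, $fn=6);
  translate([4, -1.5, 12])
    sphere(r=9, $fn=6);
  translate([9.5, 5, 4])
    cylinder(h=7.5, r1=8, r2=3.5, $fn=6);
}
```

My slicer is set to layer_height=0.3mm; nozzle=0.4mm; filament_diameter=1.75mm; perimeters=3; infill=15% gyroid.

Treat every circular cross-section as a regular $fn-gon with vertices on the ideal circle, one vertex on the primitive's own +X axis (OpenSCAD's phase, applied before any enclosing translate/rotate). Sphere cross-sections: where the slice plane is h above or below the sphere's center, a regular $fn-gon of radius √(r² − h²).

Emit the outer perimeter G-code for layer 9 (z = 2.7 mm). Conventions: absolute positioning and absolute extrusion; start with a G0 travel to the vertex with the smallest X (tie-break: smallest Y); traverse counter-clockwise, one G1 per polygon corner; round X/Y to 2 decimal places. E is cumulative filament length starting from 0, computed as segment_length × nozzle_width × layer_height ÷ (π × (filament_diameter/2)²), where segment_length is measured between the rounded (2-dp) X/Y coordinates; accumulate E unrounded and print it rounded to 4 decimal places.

G0 X0.00 Y0.00 Z2.70
G1 X6.50 Y0.00 E0.3243
G1 X6.50 Y5.63 E0.6052
G1 X11.00 Y-2.16 E1.0540
G1 X21.00 Y-2.16 E1.5529
G1 X26.00 Y6.50 E2.0518
G1 X21.00 Y15.16 E2.5507
G1 X11.00 Y15.16 E3.0496
G1 X6.50 Y7.37 E3.4984
G1 X6.50 Y12.00 E3.7294
G1 X0.00 Y12.00 E4.0537
G1 X0.00 Y0.00 E4.6524

At z = 2.7 mm: the cube (footprint 6.5×12) is included at this height; the r=10 cylinder at (16, 6.5) contributes a regular 6-gon of circumradius 10; the sphere at (4, -1.5) is not intersected at this z (|z−center|=9.300 > r=9); the cone at (9.5, 5) does not reach this height (z outside [4, 11.5]); Combining (union): the regions partially overlap (shared area 0.43 mm²), so overlapping operands fuse into one piece — 1 connected region. The outline is a single polygon with 11 vertices. Extrusion per mm of travel: 0.4 × 0.3 / (π × 0.875²) = 0.049890. Accumulating E over each segment gives final E = 4.6524.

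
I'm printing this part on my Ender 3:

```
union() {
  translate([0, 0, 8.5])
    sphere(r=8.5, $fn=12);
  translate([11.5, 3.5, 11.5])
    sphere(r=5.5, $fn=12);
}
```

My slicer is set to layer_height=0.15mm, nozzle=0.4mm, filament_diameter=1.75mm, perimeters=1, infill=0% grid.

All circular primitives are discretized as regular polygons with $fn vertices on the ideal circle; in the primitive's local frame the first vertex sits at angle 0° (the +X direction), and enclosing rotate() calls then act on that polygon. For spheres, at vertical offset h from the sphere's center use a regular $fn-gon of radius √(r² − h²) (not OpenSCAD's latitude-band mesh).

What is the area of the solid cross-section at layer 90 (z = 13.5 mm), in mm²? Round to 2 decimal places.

220.50 mm²

At z = 13.5 mm: the r=8.5 sphere contributes a regular 12-gon of circumradius √(8.5²−5²) = 6.874 (area = (12/2)·6.874²·sin(360°/12) = 141.75 mm²); the sphere at (11.5, 3.5): section is a regular 12-gon, circumradius = √(r²−h²) = √(5.5²−2²) = 5.123 (area = (12/2)·5.123²·sin(360°/12) = 78.75 mm²); Taking the union: the 2 present regions are separate (no shared area or edge), so areas and boundary lengths simply add and each stays a separate island — area = 220.50 mm². Overall, the cross-section has 2 separate islands. Net area = 220.50 mm².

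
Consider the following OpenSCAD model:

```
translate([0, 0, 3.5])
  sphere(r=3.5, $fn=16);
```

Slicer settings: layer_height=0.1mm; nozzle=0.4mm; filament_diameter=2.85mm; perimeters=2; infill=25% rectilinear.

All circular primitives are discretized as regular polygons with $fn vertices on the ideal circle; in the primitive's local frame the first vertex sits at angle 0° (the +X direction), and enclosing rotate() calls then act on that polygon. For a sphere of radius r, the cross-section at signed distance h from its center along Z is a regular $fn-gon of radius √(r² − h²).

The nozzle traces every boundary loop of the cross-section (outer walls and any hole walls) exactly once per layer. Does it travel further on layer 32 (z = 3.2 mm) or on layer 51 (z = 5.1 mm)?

layer 32 (z = 3.2 mm)

Layer 32 (z = 3.2): the r=3.5 sphere contributes a regular 16-gon of circumradius √(3.5²−0.3²) = 3.487 (perimeter = 2·16·3.487·sin(180°/16) = 21.77 mm). So its perimeter = 21.77 mm. Layer 51 (z = 5.1): the r=3.5 sphere slices to a regular 16-gon of circumradius 3.113 (√(r²−h²) with h=1.6 from center) (perimeter = 2·16·3.113·sin(180°/16) = 19.43 mm). So its perimeter = 19.43 mm. Layer 32 is larger (21.77 vs 19.43 mm).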